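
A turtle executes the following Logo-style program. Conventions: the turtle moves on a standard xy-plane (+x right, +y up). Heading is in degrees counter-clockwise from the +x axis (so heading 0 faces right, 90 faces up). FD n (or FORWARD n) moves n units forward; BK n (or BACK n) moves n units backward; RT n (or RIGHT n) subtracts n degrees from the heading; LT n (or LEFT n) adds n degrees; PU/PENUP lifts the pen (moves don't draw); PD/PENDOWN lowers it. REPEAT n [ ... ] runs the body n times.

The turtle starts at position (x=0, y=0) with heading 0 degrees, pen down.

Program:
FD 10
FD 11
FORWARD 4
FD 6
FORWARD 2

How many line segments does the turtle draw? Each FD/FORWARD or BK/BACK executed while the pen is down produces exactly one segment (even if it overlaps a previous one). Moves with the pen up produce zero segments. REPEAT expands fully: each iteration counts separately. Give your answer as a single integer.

Executing turtle program step by step:
Start: pos=(0,0), heading=0, pen down
FD 10: (0,0) -> (10,0) [heading=0, draw]
FD 11: (10,0) -> (21,0) [heading=0, draw]
FD 4: (21,0) -> (25,0) [heading=0, draw]
FD 6: (25,0) -> (31,0) [heading=0, draw]
FD 2: (31,0) -> (33,0) [heading=0, draw]
Final: pos=(33,0), heading=0, 5 segment(s) drawn
Segments drawn: 5

Answer: 5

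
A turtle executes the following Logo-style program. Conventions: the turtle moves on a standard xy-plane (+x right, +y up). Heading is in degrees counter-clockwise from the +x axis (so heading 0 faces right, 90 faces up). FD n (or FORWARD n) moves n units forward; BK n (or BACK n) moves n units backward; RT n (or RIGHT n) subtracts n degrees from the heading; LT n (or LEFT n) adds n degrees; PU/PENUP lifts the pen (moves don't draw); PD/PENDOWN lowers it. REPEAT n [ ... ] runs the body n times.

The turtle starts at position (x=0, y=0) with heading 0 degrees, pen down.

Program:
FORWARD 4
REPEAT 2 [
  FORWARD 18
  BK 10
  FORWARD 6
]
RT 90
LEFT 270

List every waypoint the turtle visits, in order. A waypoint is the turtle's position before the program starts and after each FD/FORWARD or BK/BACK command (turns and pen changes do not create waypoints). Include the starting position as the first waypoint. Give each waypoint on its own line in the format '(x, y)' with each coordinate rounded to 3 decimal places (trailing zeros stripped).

Answer: (0, 0)
(4, 0)
(22, 0)
(12, 0)
(18, 0)
(36, 0)
(26, 0)
(32, 0)

Derivation:
Executing turtle program step by step:
Start: pos=(0,0), heading=0, pen down
FD 4: (0,0) -> (4,0) [heading=0, draw]
REPEAT 2 [
  -- iteration 1/2 --
  FD 18: (4,0) -> (22,0) [heading=0, draw]
  BK 10: (22,0) -> (12,0) [heading=0, draw]
  FD 6: (12,0) -> (18,0) [heading=0, draw]
  -- iteration 2/2 --
  FD 18: (18,0) -> (36,0) [heading=0, draw]
  BK 10: (36,0) -> (26,0) [heading=0, draw]
  FD 6: (26,0) -> (32,0) [heading=0, draw]
]
RT 90: heading 0 -> 270
LT 270: heading 270 -> 180
Final: pos=(32,0), heading=180, 7 segment(s) drawn
Waypoints (8 total):
(0, 0)
(4, 0)
(22, 0)
(12, 0)
(18, 0)
(36, 0)
(26, 0)
(32, 0)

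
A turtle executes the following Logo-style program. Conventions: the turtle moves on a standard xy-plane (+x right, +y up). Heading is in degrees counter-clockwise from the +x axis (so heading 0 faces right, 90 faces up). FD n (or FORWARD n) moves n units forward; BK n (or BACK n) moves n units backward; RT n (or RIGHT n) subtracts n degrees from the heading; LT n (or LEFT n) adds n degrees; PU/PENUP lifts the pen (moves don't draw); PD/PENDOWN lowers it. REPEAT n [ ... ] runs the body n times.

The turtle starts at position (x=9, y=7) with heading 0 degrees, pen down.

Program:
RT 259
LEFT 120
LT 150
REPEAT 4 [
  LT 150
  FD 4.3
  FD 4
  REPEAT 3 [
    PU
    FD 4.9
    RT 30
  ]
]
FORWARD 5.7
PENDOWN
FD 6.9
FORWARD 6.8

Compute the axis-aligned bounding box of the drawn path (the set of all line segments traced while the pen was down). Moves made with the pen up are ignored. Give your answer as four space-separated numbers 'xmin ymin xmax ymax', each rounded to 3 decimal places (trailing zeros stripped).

Answer: -19.496 -40.148 9 9.702

Derivation:
Executing turtle program step by step:
Start: pos=(9,7), heading=0, pen down
RT 259: heading 0 -> 101
LT 120: heading 101 -> 221
LT 150: heading 221 -> 11
REPEAT 4 [
  -- iteration 1/4 --
  LT 150: heading 11 -> 161
  FD 4.3: (9,7) -> (4.934,8.4) [heading=161, draw]
  FD 4: (4.934,8.4) -> (1.152,9.702) [heading=161, draw]
  REPEAT 3 [
    -- iteration 1/3 --
    PU: pen up
    FD 4.9: (1.152,9.702) -> (-3.481,11.297) [heading=161, move]
    RT 30: heading 161 -> 131
    -- iteration 2/3 --
    PU: pen up
    FD 4.9: (-3.481,11.297) -> (-6.696,14.996) [heading=131, move]
    RT 30: heading 131 -> 101
    -- iteration 3/3 --
    PU: pen up
    FD 4.9: (-6.696,14.996) -> (-7.63,19.806) [heading=101, move]
    RT 30: heading 101 -> 71
  ]
  -- iteration 2/4 --
  LT 150: heading 71 -> 221
  FD 4.3: (-7.63,19.806) -> (-10.876,16.984) [heading=221, move]
  FD 4: (-10.876,16.984) -> (-13.895,14.36) [heading=221, move]
  REPEAT 3 [
    -- iteration 1/3 --
    PU: pen up
    FD 4.9: (-13.895,14.36) -> (-17.593,11.146) [heading=221, move]
    RT 30: heading 221 -> 191
    -- iteration 2/3 --
    PU: pen up
    FD 4.9: (-17.593,11.146) -> (-22.403,10.211) [heading=191, move]
    RT 30: heading 191 -> 161
    -- iteration 3/3 --
    PU: pen up
    FD 4.9: (-22.403,10.211) -> (-27.036,11.806) [heading=161, move]
    RT 30: heading 161 -> 131
  ]
  -- iteration 3/4 --
  LT 150: heading 131 -> 281
  FD 4.3: (-27.036,11.806) -> (-26.215,7.585) [heading=281, move]
  FD 4: (-26.215,7.585) -> (-25.452,3.658) [heading=281, move]
  REPEAT 3 [
    -- iteration 1/3 --
    PU: pen up
    FD 4.9: (-25.452,3.658) -> (-24.517,-1.152) [heading=281, move]
    RT 30: heading 281 -> 251
    -- iteration 2/3 --
    PU: pen up
    FD 4.9: (-24.517,-1.152) -> (-26.112,-5.785) [heading=251, move]
    RT 30: heading 251 -> 221
    -- iteration 3/3 --
    PU: pen up
    FD 4.9: (-26.112,-5.785) -> (-29.81,-8.999) [heading=221, move]
    RT 30: heading 221 -> 191
  ]
  -- iteration 4/4 --
  LT 150: heading 191 -> 341
  FD 4.3: (-29.81,-8.999) -> (-25.745,-10.399) [heading=341, move]
  FD 4: (-25.745,-10.399) -> (-21.963,-11.702) [heading=341, move]
  REPEAT 3 [
    -- iteration 1/3 --
    PU: pen up
    FD 4.9: (-21.963,-11.702) -> (-17.33,-13.297) [heading=341, move]
    RT 30: heading 341 -> 311
    -- iteration 2/3 --
    PU: pen up
    FD 4.9: (-17.33,-13.297) -> (-14.115,-16.995) [heading=311, move]
    RT 30: heading 311 -> 281
    -- iteration 3/3 --
    PU: pen up
    FD 4.9: (-14.115,-16.995) -> (-13.18,-21.805) [heading=281, move]
    RT 30: heading 281 -> 251
  ]
]
FD 5.7: (-13.18,-21.805) -> (-15.036,-27.194) [heading=251, move]
PD: pen down
FD 6.9: (-15.036,-27.194) -> (-17.282,-33.718) [heading=251, draw]
FD 6.8: (-17.282,-33.718) -> (-19.496,-40.148) [heading=251, draw]
Final: pos=(-19.496,-40.148), heading=251, 4 segment(s) drawn

Segment endpoints: x in {-19.496, -17.282, -15.036, 1.152, 4.934, 9}, y in {-40.148, -33.718, -27.194, 7, 8.4, 9.702}
xmin=-19.496, ymin=-40.148, xmax=9, ymax=9.702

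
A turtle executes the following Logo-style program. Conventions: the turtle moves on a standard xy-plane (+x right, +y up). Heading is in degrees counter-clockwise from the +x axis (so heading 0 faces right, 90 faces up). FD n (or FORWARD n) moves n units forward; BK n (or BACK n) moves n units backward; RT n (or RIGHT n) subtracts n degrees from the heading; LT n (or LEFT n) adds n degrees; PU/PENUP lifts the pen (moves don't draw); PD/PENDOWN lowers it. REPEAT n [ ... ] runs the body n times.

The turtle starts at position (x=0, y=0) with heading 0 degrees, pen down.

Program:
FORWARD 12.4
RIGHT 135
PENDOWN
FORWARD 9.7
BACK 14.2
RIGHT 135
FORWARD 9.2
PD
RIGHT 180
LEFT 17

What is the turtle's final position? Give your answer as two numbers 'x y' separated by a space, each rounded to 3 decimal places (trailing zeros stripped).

Answer: 15.582 12.382

Derivation:
Executing turtle program step by step:
Start: pos=(0,0), heading=0, pen down
FD 12.4: (0,0) -> (12.4,0) [heading=0, draw]
RT 135: heading 0 -> 225
PD: pen down
FD 9.7: (12.4,0) -> (5.541,-6.859) [heading=225, draw]
BK 14.2: (5.541,-6.859) -> (15.582,3.182) [heading=225, draw]
RT 135: heading 225 -> 90
FD 9.2: (15.582,3.182) -> (15.582,12.382) [heading=90, draw]
PD: pen down
RT 180: heading 90 -> 270
LT 17: heading 270 -> 287
Final: pos=(15.582,12.382), heading=287, 4 segment(s) drawn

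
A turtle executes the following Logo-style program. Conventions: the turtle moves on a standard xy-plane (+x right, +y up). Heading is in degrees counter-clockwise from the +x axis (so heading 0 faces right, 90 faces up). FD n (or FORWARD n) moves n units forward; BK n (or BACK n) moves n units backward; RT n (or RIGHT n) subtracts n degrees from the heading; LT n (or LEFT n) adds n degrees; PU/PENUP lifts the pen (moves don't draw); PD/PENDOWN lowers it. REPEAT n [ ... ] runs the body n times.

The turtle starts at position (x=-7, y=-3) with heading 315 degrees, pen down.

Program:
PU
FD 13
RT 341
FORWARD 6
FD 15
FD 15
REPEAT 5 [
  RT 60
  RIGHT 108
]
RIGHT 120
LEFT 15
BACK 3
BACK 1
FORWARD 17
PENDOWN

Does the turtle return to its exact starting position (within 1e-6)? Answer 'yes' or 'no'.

Answer: no

Derivation:
Executing turtle program step by step:
Start: pos=(-7,-3), heading=315, pen down
PU: pen up
FD 13: (-7,-3) -> (2.192,-12.192) [heading=315, move]
RT 341: heading 315 -> 334
FD 6: (2.192,-12.192) -> (7.585,-14.823) [heading=334, move]
FD 15: (7.585,-14.823) -> (21.067,-21.398) [heading=334, move]
FD 15: (21.067,-21.398) -> (34.549,-27.974) [heading=334, move]
REPEAT 5 [
  -- iteration 1/5 --
  RT 60: heading 334 -> 274
  RT 108: heading 274 -> 166
  -- iteration 2/5 --
  RT 60: heading 166 -> 106
  RT 108: heading 106 -> 358
  -- iteration 3/5 --
  RT 60: heading 358 -> 298
  RT 108: heading 298 -> 190
  -- iteration 4/5 --
  RT 60: heading 190 -> 130
  RT 108: heading 130 -> 22
  -- iteration 5/5 --
  RT 60: heading 22 -> 322
  RT 108: heading 322 -> 214
]
RT 120: heading 214 -> 94
LT 15: heading 94 -> 109
BK 3: (34.549,-27.974) -> (35.526,-30.81) [heading=109, move]
BK 1: (35.526,-30.81) -> (35.851,-31.756) [heading=109, move]
FD 17: (35.851,-31.756) -> (30.317,-15.682) [heading=109, move]
PD: pen down
Final: pos=(30.317,-15.682), heading=109, 0 segment(s) drawn

Start position: (-7, -3)
Final position: (30.317, -15.682)
Distance = 39.413; >= 1e-6 -> NOT closed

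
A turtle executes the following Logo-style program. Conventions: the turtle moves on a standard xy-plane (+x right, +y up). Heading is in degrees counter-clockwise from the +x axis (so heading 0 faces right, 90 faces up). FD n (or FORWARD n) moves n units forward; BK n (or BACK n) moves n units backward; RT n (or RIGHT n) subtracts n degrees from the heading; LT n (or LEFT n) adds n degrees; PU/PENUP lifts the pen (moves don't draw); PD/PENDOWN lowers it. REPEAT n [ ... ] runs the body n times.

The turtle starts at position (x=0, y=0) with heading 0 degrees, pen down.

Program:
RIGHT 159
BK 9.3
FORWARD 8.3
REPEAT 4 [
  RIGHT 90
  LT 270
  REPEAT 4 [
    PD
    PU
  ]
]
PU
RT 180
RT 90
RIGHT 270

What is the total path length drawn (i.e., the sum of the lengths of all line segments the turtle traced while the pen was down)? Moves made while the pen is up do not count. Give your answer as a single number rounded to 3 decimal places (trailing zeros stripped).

Answer: 17.6

Derivation:
Executing turtle program step by step:
Start: pos=(0,0), heading=0, pen down
RT 159: heading 0 -> 201
BK 9.3: (0,0) -> (8.682,3.333) [heading=201, draw]
FD 8.3: (8.682,3.333) -> (0.934,0.358) [heading=201, draw]
REPEAT 4 [
  -- iteration 1/4 --
  RT 90: heading 201 -> 111
  LT 270: heading 111 -> 21
  REPEAT 4 [
    -- iteration 1/4 --
    PD: pen down
    PU: pen up
    -- iteration 2/4 --
    PD: pen down
    PU: pen up
    -- iteration 3/4 --
    PD: pen down
    PU: pen up
    -- iteration 4/4 --
    PD: pen down
    PU: pen up
  ]
  -- iteration 2/4 --
  RT 90: heading 21 -> 291
  LT 270: heading 291 -> 201
  REPEAT 4 [
    -- iteration 1/4 --
    PD: pen down
    PU: pen up
    -- iteration 2/4 --
    PD: pen down
    PU: pen up
    -- iteration 3/4 --
    PD: pen down
    PU: pen up
    -- iteration 4/4 --
    PD: pen down
    PU: pen up
  ]
  -- iteration 3/4 --
  RT 90: heading 201 -> 111
  LT 270: heading 111 -> 21
  REPEAT 4 [
    -- iteration 1/4 --
    PD: pen down
    PU: pen up
    -- iteration 2/4 --
    PD: pen down
    PU: pen up
    -- iteration 3/4 --
    PD: pen down
    PU: pen up
    -- iteration 4/4 --
    PD: pen down
    PU: pen up
  ]
  -- iteration 4/4 --
  RT 90: heading 21 -> 291
  LT 270: heading 291 -> 201
  REPEAT 4 [
    -- iteration 1/4 --
    PD: pen down
    PU: pen up
    -- iteration 2/4 --
    PD: pen down
    PU: pen up
    -- iteration 3/4 --
    PD: pen down
    PU: pen up
    -- iteration 4/4 --
    PD: pen down
    PU: pen up
  ]
]
PU: pen up
RT 180: heading 201 -> 21
RT 90: heading 21 -> 291
RT 270: heading 291 -> 21
Final: pos=(0.934,0.358), heading=21, 2 segment(s) drawn

Segment lengths:
  seg 1: (0,0) -> (8.682,3.333), length = 9.3
  seg 2: (8.682,3.333) -> (0.934,0.358), length = 8.3
Total = 17.6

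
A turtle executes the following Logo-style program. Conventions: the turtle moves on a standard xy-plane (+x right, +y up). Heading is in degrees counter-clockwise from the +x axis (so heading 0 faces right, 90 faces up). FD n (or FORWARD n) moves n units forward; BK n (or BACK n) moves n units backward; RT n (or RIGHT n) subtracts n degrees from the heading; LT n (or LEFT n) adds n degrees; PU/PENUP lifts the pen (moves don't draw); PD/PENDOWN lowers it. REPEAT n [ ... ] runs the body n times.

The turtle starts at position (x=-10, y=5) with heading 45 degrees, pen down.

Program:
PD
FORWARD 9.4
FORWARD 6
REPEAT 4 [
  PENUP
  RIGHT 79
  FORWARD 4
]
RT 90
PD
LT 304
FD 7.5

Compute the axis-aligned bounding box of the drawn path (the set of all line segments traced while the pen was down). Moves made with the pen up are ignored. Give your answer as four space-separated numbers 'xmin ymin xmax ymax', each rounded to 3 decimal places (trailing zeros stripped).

Executing turtle program step by step:
Start: pos=(-10,5), heading=45, pen down
PD: pen down
FD 9.4: (-10,5) -> (-3.353,11.647) [heading=45, draw]
FD 6: (-3.353,11.647) -> (0.889,15.889) [heading=45, draw]
REPEAT 4 [
  -- iteration 1/4 --
  PU: pen up
  RT 79: heading 45 -> 326
  FD 4: (0.889,15.889) -> (4.206,13.653) [heading=326, move]
  -- iteration 2/4 --
  PU: pen up
  RT 79: heading 326 -> 247
  FD 4: (4.206,13.653) -> (2.643,9.971) [heading=247, move]
  -- iteration 3/4 --
  PU: pen up
  RT 79: heading 247 -> 168
  FD 4: (2.643,9.971) -> (-1.27,10.802) [heading=168, move]
  -- iteration 4/4 --
  PU: pen up
  RT 79: heading 168 -> 89
  FD 4: (-1.27,10.802) -> (-1.2,14.802) [heading=89, move]
]
RT 90: heading 89 -> 359
PD: pen down
LT 304: heading 359 -> 303
FD 7.5: (-1.2,14.802) -> (2.885,8.512) [heading=303, draw]
Final: pos=(2.885,8.512), heading=303, 3 segment(s) drawn

Segment endpoints: x in {-10, -3.353, -1.2, 0.889, 2.885}, y in {5, 8.512, 11.647, 14.802, 15.889}
xmin=-10, ymin=5, xmax=2.885, ymax=15.889

Answer: -10 5 2.885 15.889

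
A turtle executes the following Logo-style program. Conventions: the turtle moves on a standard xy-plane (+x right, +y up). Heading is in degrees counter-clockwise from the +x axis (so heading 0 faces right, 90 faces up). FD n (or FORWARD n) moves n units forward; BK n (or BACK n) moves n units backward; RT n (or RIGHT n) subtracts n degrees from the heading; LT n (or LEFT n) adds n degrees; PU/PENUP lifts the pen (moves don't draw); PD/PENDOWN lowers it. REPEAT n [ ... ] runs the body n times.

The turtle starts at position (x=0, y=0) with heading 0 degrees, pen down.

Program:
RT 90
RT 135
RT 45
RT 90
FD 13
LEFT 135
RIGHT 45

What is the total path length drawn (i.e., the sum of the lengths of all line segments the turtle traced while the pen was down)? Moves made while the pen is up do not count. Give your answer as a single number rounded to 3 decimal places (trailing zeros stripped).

Executing turtle program step by step:
Start: pos=(0,0), heading=0, pen down
RT 90: heading 0 -> 270
RT 135: heading 270 -> 135
RT 45: heading 135 -> 90
RT 90: heading 90 -> 0
FD 13: (0,0) -> (13,0) [heading=0, draw]
LT 135: heading 0 -> 135
RT 45: heading 135 -> 90
Final: pos=(13,0), heading=90, 1 segment(s) drawn

Segment lengths:
  seg 1: (0,0) -> (13,0), length = 13
Total = 13

Answer: 13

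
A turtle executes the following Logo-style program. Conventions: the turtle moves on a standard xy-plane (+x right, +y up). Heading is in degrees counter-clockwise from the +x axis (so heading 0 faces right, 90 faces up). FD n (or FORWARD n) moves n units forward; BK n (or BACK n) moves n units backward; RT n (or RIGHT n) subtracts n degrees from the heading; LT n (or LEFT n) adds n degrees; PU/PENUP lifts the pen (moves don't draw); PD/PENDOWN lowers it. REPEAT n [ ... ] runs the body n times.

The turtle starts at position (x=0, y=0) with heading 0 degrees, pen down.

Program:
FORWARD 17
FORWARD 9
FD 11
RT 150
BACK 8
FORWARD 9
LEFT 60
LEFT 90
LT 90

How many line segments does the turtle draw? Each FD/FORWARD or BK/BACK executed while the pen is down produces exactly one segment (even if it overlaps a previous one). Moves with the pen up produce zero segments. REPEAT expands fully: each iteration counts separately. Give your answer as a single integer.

Answer: 5

Derivation:
Executing turtle program step by step:
Start: pos=(0,0), heading=0, pen down
FD 17: (0,0) -> (17,0) [heading=0, draw]
FD 9: (17,0) -> (26,0) [heading=0, draw]
FD 11: (26,0) -> (37,0) [heading=0, draw]
RT 150: heading 0 -> 210
BK 8: (37,0) -> (43.928,4) [heading=210, draw]
FD 9: (43.928,4) -> (36.134,-0.5) [heading=210, draw]
LT 60: heading 210 -> 270
LT 90: heading 270 -> 0
LT 90: heading 0 -> 90
Final: pos=(36.134,-0.5), heading=90, 5 segment(s) drawn
Segments drawn: 5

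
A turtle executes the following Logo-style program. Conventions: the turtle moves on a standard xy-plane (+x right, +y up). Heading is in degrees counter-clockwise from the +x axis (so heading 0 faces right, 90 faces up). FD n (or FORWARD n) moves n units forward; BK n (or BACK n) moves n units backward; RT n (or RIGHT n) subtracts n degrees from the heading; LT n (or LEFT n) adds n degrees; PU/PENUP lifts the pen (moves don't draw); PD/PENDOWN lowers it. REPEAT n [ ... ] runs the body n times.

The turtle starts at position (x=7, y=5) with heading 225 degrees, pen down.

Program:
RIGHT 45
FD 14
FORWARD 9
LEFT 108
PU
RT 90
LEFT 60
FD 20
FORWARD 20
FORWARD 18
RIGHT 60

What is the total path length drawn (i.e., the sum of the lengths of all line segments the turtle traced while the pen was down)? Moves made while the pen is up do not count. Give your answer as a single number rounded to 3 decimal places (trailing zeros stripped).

Answer: 23

Derivation:
Executing turtle program step by step:
Start: pos=(7,5), heading=225, pen down
RT 45: heading 225 -> 180
FD 14: (7,5) -> (-7,5) [heading=180, draw]
FD 9: (-7,5) -> (-16,5) [heading=180, draw]
LT 108: heading 180 -> 288
PU: pen up
RT 90: heading 288 -> 198
LT 60: heading 198 -> 258
FD 20: (-16,5) -> (-20.158,-14.563) [heading=258, move]
FD 20: (-20.158,-14.563) -> (-24.316,-34.126) [heading=258, move]
FD 18: (-24.316,-34.126) -> (-28.059,-51.733) [heading=258, move]
RT 60: heading 258 -> 198
Final: pos=(-28.059,-51.733), heading=198, 2 segment(s) drawn

Segment lengths:
  seg 1: (7,5) -> (-7,5), length = 14
  seg 2: (-7,5) -> (-16,5), length = 9
Total = 23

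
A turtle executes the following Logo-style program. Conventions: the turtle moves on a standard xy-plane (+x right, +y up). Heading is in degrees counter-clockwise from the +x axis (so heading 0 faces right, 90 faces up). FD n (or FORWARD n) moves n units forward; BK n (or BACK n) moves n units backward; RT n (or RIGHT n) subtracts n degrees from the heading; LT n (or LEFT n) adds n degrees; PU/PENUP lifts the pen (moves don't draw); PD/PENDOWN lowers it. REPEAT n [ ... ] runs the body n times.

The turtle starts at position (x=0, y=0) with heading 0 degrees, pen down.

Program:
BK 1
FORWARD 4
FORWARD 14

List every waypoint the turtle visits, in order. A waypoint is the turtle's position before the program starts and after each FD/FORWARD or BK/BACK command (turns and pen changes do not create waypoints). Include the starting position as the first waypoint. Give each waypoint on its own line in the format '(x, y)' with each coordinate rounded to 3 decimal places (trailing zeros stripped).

Answer: (0, 0)
(-1, 0)
(3, 0)
(17, 0)

Derivation:
Executing turtle program step by step:
Start: pos=(0,0), heading=0, pen down
BK 1: (0,0) -> (-1,0) [heading=0, draw]
FD 4: (-1,0) -> (3,0) [heading=0, draw]
FD 14: (3,0) -> (17,0) [heading=0, draw]
Final: pos=(17,0), heading=0, 3 segment(s) drawn
Waypoints (4 total):
(0, 0)
(-1, 0)
(3, 0)
(17, 0)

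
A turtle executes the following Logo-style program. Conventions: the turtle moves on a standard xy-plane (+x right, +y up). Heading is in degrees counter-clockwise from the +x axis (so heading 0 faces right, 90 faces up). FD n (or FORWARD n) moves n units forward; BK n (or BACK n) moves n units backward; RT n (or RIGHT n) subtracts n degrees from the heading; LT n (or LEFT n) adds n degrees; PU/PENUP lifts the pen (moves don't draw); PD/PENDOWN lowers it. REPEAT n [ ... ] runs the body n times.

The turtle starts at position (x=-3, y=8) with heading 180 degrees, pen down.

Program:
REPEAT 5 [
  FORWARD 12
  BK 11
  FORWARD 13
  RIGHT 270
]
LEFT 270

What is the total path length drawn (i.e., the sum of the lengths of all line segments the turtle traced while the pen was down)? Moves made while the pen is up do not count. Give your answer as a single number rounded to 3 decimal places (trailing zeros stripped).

Executing turtle program step by step:
Start: pos=(-3,8), heading=180, pen down
REPEAT 5 [
  -- iteration 1/5 --
  FD 12: (-3,8) -> (-15,8) [heading=180, draw]
  BK 11: (-15,8) -> (-4,8) [heading=180, draw]
  FD 13: (-4,8) -> (-17,8) [heading=180, draw]
  RT 270: heading 180 -> 270
  -- iteration 2/5 --
  FD 12: (-17,8) -> (-17,-4) [heading=270, draw]
  BK 11: (-17,-4) -> (-17,7) [heading=270, draw]
  FD 13: (-17,7) -> (-17,-6) [heading=270, draw]
  RT 270: heading 270 -> 0
  -- iteration 3/5 --
  FD 12: (-17,-6) -> (-5,-6) [heading=0, draw]
  BK 11: (-5,-6) -> (-16,-6) [heading=0, draw]
  FD 13: (-16,-6) -> (-3,-6) [heading=0, draw]
  RT 270: heading 0 -> 90
  -- iteration 4/5 --
  FD 12: (-3,-6) -> (-3,6) [heading=90, draw]
  BK 11: (-3,6) -> (-3,-5) [heading=90, draw]
  FD 13: (-3,-5) -> (-3,8) [heading=90, draw]
  RT 270: heading 90 -> 180
  -- iteration 5/5 --
  FD 12: (-3,8) -> (-15,8) [heading=180, draw]
  BK 11: (-15,8) -> (-4,8) [heading=180, draw]
  FD 13: (-4,8) -> (-17,8) [heading=180, draw]
  RT 270: heading 180 -> 270
]
LT 270: heading 270 -> 180
Final: pos=(-17,8), heading=180, 15 segment(s) drawn

Segment lengths:
  seg 1: (-3,8) -> (-15,8), length = 12
  seg 2: (-15,8) -> (-4,8), length = 11
  seg 3: (-4,8) -> (-17,8), length = 13
  seg 4: (-17,8) -> (-17,-4), length = 12
  seg 5: (-17,-4) -> (-17,7), length = 11
  seg 6: (-17,7) -> (-17,-6), length = 13
  seg 7: (-17,-6) -> (-5,-6), length = 12
  seg 8: (-5,-6) -> (-16,-6), length = 11
  seg 9: (-16,-6) -> (-3,-6), length = 13
  seg 10: (-3,-6) -> (-3,6), length = 12
  seg 11: (-3,6) -> (-3,-5), length = 11
  seg 12: (-3,-5) -> (-3,8), length = 13
  seg 13: (-3,8) -> (-15,8), length = 12
  seg 14: (-15,8) -> (-4,8), length = 11
  seg 15: (-4,8) -> (-17,8), length = 13
Total = 180

Answer: 180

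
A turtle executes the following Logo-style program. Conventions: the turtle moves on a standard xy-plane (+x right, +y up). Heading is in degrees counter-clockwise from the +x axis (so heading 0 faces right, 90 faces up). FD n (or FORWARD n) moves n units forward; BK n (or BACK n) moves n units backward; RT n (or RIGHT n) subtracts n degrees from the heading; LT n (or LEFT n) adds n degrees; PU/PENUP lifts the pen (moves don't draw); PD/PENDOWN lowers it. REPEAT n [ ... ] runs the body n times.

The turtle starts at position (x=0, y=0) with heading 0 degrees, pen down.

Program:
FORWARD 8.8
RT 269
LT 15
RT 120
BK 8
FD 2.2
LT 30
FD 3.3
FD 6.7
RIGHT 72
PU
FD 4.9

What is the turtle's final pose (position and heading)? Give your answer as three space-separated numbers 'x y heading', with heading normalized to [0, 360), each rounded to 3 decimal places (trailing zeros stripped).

Executing turtle program step by step:
Start: pos=(0,0), heading=0, pen down
FD 8.8: (0,0) -> (8.8,0) [heading=0, draw]
RT 269: heading 0 -> 91
LT 15: heading 91 -> 106
RT 120: heading 106 -> 346
BK 8: (8.8,0) -> (1.038,1.935) [heading=346, draw]
FD 2.2: (1.038,1.935) -> (3.172,1.403) [heading=346, draw]
LT 30: heading 346 -> 16
FD 3.3: (3.172,1.403) -> (6.344,2.313) [heading=16, draw]
FD 6.7: (6.344,2.313) -> (12.785,4.16) [heading=16, draw]
RT 72: heading 16 -> 304
PU: pen up
FD 4.9: (12.785,4.16) -> (15.525,0.097) [heading=304, move]
Final: pos=(15.525,0.097), heading=304, 5 segment(s) drawn

Answer: 15.525 0.097 304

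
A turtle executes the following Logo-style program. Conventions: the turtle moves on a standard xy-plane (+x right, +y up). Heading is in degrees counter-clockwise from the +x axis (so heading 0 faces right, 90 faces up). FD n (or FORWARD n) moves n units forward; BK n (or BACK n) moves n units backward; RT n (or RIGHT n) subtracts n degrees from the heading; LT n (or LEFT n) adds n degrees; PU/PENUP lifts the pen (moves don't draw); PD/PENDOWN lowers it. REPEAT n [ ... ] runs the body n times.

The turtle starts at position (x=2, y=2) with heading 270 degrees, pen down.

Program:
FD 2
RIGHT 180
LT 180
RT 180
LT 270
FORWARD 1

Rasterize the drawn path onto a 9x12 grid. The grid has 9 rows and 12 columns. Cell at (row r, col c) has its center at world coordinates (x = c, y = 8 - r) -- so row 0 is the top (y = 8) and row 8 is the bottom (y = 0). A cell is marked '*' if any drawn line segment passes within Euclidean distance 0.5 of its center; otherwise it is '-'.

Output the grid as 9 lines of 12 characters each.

Answer: ------------
------------
------------
------------
------------
------------
--*---------
--*---------
--**--------

Derivation:
Segment 0: (2,2) -> (2,0)
Segment 1: (2,0) -> (3,-0)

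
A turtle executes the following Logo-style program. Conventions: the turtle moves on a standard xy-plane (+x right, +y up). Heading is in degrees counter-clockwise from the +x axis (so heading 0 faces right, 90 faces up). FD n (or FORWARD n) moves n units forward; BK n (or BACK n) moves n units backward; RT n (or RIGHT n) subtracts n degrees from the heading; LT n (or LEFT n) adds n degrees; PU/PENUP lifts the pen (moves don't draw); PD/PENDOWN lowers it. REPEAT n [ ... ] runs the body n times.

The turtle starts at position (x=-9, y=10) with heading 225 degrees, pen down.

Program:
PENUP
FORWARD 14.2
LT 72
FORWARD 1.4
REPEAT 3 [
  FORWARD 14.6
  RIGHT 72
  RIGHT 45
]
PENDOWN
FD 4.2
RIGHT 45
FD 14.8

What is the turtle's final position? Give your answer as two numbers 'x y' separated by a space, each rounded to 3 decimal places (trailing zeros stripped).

Answer: -19.595 -19.304

Derivation:
Executing turtle program step by step:
Start: pos=(-9,10), heading=225, pen down
PU: pen up
FD 14.2: (-9,10) -> (-19.041,-0.041) [heading=225, move]
LT 72: heading 225 -> 297
FD 1.4: (-19.041,-0.041) -> (-18.405,-1.288) [heading=297, move]
REPEAT 3 [
  -- iteration 1/3 --
  FD 14.6: (-18.405,-1.288) -> (-11.777,-14.297) [heading=297, move]
  RT 72: heading 297 -> 225
  RT 45: heading 225 -> 180
  -- iteration 2/3 --
  FD 14.6: (-11.777,-14.297) -> (-26.377,-14.297) [heading=180, move]
  RT 72: heading 180 -> 108
  RT 45: heading 108 -> 63
  -- iteration 3/3 --
  FD 14.6: (-26.377,-14.297) -> (-19.749,-1.288) [heading=63, move]
  RT 72: heading 63 -> 351
  RT 45: heading 351 -> 306
]
PD: pen down
FD 4.2: (-19.749,-1.288) -> (-17.28,-4.686) [heading=306, draw]
RT 45: heading 306 -> 261
FD 14.8: (-17.28,-4.686) -> (-19.595,-19.304) [heading=261, draw]
Final: pos=(-19.595,-19.304), heading=261, 2 segment(s) drawn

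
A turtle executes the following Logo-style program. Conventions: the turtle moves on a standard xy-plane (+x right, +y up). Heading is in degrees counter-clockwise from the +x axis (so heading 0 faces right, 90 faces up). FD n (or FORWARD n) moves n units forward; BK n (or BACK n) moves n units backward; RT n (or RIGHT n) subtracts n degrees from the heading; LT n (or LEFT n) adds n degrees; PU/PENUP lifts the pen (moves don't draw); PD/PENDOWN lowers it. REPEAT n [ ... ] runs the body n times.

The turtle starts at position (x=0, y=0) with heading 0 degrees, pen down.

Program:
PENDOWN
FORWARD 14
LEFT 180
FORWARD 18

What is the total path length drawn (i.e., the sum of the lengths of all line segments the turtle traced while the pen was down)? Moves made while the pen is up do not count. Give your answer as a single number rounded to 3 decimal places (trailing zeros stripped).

Answer: 32

Derivation:
Executing turtle program step by step:
Start: pos=(0,0), heading=0, pen down
PD: pen down
FD 14: (0,0) -> (14,0) [heading=0, draw]
LT 180: heading 0 -> 180
FD 18: (14,0) -> (-4,0) [heading=180, draw]
Final: pos=(-4,0), heading=180, 2 segment(s) drawn

Segment lengths:
  seg 1: (0,0) -> (14,0), length = 14
  seg 2: (14,0) -> (-4,0), length = 18
Total = 32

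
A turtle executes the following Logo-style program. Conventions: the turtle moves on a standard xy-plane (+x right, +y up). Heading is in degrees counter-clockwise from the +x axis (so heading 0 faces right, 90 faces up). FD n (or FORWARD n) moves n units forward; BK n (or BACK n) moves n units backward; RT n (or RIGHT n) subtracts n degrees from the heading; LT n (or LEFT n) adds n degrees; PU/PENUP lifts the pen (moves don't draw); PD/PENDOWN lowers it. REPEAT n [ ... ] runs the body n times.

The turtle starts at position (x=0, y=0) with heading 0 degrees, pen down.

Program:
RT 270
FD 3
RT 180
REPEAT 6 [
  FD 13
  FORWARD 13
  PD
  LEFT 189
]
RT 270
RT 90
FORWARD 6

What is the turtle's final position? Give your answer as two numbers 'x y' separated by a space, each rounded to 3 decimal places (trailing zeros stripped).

Executing turtle program step by step:
Start: pos=(0,0), heading=0, pen down
RT 270: heading 0 -> 90
FD 3: (0,0) -> (0,3) [heading=90, draw]
RT 180: heading 90 -> 270
REPEAT 6 [
  -- iteration 1/6 --
  FD 13: (0,3) -> (0,-10) [heading=270, draw]
  FD 13: (0,-10) -> (0,-23) [heading=270, draw]
  PD: pen down
  LT 189: heading 270 -> 99
  -- iteration 2/6 --
  FD 13: (0,-23) -> (-2.034,-10.16) [heading=99, draw]
  FD 13: (-2.034,-10.16) -> (-4.067,2.68) [heading=99, draw]
  PD: pen down
  LT 189: heading 99 -> 288
  -- iteration 3/6 --
  FD 13: (-4.067,2.68) -> (-0.05,-9.684) [heading=288, draw]
  FD 13: (-0.05,-9.684) -> (3.967,-22.048) [heading=288, draw]
  PD: pen down
  LT 189: heading 288 -> 117
  -- iteration 4/6 --
  FD 13: (3.967,-22.048) -> (-1.935,-10.464) [heading=117, draw]
  FD 13: (-1.935,-10.464) -> (-7.837,1.119) [heading=117, draw]
  PD: pen down
  LT 189: heading 117 -> 306
  -- iteration 5/6 --
  FD 13: (-7.837,1.119) -> (-0.195,-9.399) [heading=306, draw]
  FD 13: (-0.195,-9.399) -> (7.446,-19.916) [heading=306, draw]
  PD: pen down
  LT 189: heading 306 -> 135
  -- iteration 6/6 --
  FD 13: (7.446,-19.916) -> (-1.747,-10.723) [heading=135, draw]
  FD 13: (-1.747,-10.723) -> (-10.939,-1.531) [heading=135, draw]
  PD: pen down
  LT 189: heading 135 -> 324
]
RT 270: heading 324 -> 54
RT 90: heading 54 -> 324
FD 6: (-10.939,-1.531) -> (-6.085,-5.058) [heading=324, draw]
Final: pos=(-6.085,-5.058), heading=324, 14 segment(s) drawn

Answer: -6.085 -5.058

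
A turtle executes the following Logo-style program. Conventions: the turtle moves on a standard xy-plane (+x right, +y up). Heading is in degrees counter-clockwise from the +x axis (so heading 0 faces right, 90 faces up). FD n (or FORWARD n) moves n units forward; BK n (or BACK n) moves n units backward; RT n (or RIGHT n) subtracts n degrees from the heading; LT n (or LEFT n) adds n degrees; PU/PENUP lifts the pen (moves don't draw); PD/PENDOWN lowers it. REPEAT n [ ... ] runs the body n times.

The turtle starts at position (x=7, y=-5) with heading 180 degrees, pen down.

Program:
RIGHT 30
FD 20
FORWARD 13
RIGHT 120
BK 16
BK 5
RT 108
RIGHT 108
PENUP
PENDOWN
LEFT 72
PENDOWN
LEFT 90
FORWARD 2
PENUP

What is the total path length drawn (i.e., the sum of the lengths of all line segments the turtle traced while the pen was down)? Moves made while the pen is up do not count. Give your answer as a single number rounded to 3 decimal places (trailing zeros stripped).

Answer: 56

Derivation:
Executing turtle program step by step:
Start: pos=(7,-5), heading=180, pen down
RT 30: heading 180 -> 150
FD 20: (7,-5) -> (-10.321,5) [heading=150, draw]
FD 13: (-10.321,5) -> (-21.579,11.5) [heading=150, draw]
RT 120: heading 150 -> 30
BK 16: (-21.579,11.5) -> (-35.435,3.5) [heading=30, draw]
BK 5: (-35.435,3.5) -> (-39.765,1) [heading=30, draw]
RT 108: heading 30 -> 282
RT 108: heading 282 -> 174
PU: pen up
PD: pen down
LT 72: heading 174 -> 246
PD: pen down
LT 90: heading 246 -> 336
FD 2: (-39.765,1) -> (-37.938,0.187) [heading=336, draw]
PU: pen up
Final: pos=(-37.938,0.187), heading=336, 5 segment(s) drawn

Segment lengths:
  seg 1: (7,-5) -> (-10.321,5), length = 20
  seg 2: (-10.321,5) -> (-21.579,11.5), length = 13
  seg 3: (-21.579,11.5) -> (-35.435,3.5), length = 16
  seg 4: (-35.435,3.5) -> (-39.765,1), length = 5
  seg 5: (-39.765,1) -> (-37.938,0.187), length = 2
Total = 56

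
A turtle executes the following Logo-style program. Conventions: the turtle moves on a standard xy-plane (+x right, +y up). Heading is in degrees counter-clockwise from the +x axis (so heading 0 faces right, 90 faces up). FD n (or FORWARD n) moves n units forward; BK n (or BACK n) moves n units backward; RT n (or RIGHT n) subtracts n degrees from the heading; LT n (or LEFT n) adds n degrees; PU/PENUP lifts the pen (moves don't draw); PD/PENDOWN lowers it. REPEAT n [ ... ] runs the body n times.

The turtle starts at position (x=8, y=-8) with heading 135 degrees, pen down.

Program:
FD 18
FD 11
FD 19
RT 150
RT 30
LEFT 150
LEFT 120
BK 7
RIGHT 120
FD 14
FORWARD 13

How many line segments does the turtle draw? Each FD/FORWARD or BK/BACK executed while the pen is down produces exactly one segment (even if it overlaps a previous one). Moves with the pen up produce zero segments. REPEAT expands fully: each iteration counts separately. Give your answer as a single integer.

Answer: 6

Derivation:
Executing turtle program step by step:
Start: pos=(8,-8), heading=135, pen down
FD 18: (8,-8) -> (-4.728,4.728) [heading=135, draw]
FD 11: (-4.728,4.728) -> (-12.506,12.506) [heading=135, draw]
FD 19: (-12.506,12.506) -> (-25.941,25.941) [heading=135, draw]
RT 150: heading 135 -> 345
RT 30: heading 345 -> 315
LT 150: heading 315 -> 105
LT 120: heading 105 -> 225
BK 7: (-25.941,25.941) -> (-20.991,30.891) [heading=225, draw]
RT 120: heading 225 -> 105
FD 14: (-20.991,30.891) -> (-24.615,44.414) [heading=105, draw]
FD 13: (-24.615,44.414) -> (-27.979,56.971) [heading=105, draw]
Final: pos=(-27.979,56.971), heading=105, 6 segment(s) drawn
Segments drawn: 6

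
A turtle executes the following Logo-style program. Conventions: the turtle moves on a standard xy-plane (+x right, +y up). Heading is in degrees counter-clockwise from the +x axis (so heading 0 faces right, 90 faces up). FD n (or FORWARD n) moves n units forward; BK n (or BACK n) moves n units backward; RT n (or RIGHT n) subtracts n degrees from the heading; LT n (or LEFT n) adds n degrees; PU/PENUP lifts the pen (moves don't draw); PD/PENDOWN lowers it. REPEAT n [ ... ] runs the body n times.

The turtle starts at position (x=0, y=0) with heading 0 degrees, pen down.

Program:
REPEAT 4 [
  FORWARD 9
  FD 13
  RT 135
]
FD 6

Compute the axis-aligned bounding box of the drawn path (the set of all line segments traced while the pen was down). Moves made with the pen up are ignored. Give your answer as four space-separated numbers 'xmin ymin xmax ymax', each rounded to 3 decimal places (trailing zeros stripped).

Executing turtle program step by step:
Start: pos=(0,0), heading=0, pen down
REPEAT 4 [
  -- iteration 1/4 --
  FD 9: (0,0) -> (9,0) [heading=0, draw]
  FD 13: (9,0) -> (22,0) [heading=0, draw]
  RT 135: heading 0 -> 225
  -- iteration 2/4 --
  FD 9: (22,0) -> (15.636,-6.364) [heading=225, draw]
  FD 13: (15.636,-6.364) -> (6.444,-15.556) [heading=225, draw]
  RT 135: heading 225 -> 90
  -- iteration 3/4 --
  FD 9: (6.444,-15.556) -> (6.444,-6.556) [heading=90, draw]
  FD 13: (6.444,-6.556) -> (6.444,6.444) [heading=90, draw]
  RT 135: heading 90 -> 315
  -- iteration 4/4 --
  FD 9: (6.444,6.444) -> (12.808,0.08) [heading=315, draw]
  FD 13: (12.808,0.08) -> (22,-9.113) [heading=315, draw]
  RT 135: heading 315 -> 180
]
FD 6: (22,-9.113) -> (16,-9.113) [heading=180, draw]
Final: pos=(16,-9.113), heading=180, 9 segment(s) drawn

Segment endpoints: x in {0, 6.444, 6.444, 6.444, 9, 12.808, 15.636, 16, 22}, y in {-15.556, -9.113, -9.113, -6.556, -6.364, 0, 0.08, 6.444}
xmin=0, ymin=-15.556, xmax=22, ymax=6.444

Answer: 0 -15.556 22 6.444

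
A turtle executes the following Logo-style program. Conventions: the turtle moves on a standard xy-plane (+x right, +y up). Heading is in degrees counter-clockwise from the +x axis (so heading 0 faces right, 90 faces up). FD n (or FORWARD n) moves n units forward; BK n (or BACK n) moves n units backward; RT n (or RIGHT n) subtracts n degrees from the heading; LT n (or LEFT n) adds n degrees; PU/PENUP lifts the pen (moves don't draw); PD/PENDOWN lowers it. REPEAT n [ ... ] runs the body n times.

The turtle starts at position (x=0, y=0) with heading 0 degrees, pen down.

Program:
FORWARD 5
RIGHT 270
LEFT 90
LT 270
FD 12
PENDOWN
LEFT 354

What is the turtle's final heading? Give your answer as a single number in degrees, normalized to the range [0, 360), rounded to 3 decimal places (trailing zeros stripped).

Executing turtle program step by step:
Start: pos=(0,0), heading=0, pen down
FD 5: (0,0) -> (5,0) [heading=0, draw]
RT 270: heading 0 -> 90
LT 90: heading 90 -> 180
LT 270: heading 180 -> 90
FD 12: (5,0) -> (5,12) [heading=90, draw]
PD: pen down
LT 354: heading 90 -> 84
Final: pos=(5,12), heading=84, 2 segment(s) drawn

Answer: 84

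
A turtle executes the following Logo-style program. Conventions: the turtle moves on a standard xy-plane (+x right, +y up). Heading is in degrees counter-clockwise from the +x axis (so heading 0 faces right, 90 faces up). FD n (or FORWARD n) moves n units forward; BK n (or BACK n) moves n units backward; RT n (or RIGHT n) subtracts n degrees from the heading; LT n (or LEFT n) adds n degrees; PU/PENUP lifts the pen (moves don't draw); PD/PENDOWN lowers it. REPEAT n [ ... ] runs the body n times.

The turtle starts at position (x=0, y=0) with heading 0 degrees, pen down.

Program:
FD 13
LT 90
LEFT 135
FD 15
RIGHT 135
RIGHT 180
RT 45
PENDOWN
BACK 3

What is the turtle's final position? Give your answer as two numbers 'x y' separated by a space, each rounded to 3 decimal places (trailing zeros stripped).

Executing turtle program step by step:
Start: pos=(0,0), heading=0, pen down
FD 13: (0,0) -> (13,0) [heading=0, draw]
LT 90: heading 0 -> 90
LT 135: heading 90 -> 225
FD 15: (13,0) -> (2.393,-10.607) [heading=225, draw]
RT 135: heading 225 -> 90
RT 180: heading 90 -> 270
RT 45: heading 270 -> 225
PD: pen down
BK 3: (2.393,-10.607) -> (4.515,-8.485) [heading=225, draw]
Final: pos=(4.515,-8.485), heading=225, 3 segment(s) drawn

Answer: 4.515 -8.485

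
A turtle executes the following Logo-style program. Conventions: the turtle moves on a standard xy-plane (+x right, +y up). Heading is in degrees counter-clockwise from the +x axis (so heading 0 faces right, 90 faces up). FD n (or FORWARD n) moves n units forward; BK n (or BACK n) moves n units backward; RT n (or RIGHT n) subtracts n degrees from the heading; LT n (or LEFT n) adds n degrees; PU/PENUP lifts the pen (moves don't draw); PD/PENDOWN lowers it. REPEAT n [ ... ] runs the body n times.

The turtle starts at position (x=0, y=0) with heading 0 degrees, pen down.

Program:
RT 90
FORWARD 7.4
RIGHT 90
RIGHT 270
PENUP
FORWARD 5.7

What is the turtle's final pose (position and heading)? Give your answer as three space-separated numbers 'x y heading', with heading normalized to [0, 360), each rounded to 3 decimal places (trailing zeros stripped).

Executing turtle program step by step:
Start: pos=(0,0), heading=0, pen down
RT 90: heading 0 -> 270
FD 7.4: (0,0) -> (0,-7.4) [heading=270, draw]
RT 90: heading 270 -> 180
RT 270: heading 180 -> 270
PU: pen up
FD 5.7: (0,-7.4) -> (0,-13.1) [heading=270, move]
Final: pos=(0,-13.1), heading=270, 1 segment(s) drawn

Answer: 0 -13.1 270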